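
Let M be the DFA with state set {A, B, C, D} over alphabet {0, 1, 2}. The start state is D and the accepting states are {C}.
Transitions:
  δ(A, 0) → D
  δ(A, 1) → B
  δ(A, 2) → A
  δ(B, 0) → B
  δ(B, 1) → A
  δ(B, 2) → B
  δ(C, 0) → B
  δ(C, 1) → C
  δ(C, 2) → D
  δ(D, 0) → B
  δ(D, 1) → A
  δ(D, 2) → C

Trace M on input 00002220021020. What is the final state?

B

D --0--> B
B --0--> B
B --0--> B
B --0--> B
B --2--> B
B --2--> B
B --2--> B
B --0--> B
B --0--> B
B --2--> B
B --1--> A
A --0--> D
D --2--> C
C --0--> B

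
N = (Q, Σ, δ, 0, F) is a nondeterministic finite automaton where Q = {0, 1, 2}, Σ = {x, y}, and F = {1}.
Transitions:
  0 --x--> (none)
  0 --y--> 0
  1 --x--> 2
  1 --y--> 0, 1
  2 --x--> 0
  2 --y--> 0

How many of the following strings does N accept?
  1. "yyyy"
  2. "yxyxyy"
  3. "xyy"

"yyyy": rejected
"yxyxyy": rejected
"xyy": rejected

0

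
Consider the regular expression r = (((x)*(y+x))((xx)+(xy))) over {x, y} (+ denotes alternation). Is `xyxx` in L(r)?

Split as xy·xx: ((x)*(y+x)) matches xy and ((xx)+(xy)) matches xx.

yes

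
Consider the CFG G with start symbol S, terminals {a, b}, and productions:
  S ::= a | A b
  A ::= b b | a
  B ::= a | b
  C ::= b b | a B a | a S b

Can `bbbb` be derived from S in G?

no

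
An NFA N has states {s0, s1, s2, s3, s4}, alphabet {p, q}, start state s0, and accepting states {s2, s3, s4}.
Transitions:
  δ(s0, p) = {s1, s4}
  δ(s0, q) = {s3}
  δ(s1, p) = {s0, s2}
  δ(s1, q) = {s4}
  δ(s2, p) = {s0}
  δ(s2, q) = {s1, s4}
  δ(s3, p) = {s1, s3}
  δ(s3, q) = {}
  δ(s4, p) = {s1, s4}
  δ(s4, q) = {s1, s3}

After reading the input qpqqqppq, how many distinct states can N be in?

Start: {s0}
read q: {s3}
read p: {s1, s3}
read q: {s4}
read q: {s1, s3}
read q: {s4}
read p: {s1, s4}
read p: {s0, s1, s2, s4}
read q: {s1, s3, s4}
Final reachable set {s1, s3, s4} has 3 states.

3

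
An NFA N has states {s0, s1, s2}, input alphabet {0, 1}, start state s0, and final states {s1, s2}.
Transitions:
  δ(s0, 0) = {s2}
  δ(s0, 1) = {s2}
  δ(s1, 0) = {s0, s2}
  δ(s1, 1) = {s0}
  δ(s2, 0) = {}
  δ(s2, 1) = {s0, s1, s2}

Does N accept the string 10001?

Start: {s0}
read 1: {s2}
read 0: {}
The reachable set is empty and stays empty for the remaining 3 symbols.
Reachable ∩ accepting = {} — empty.

rejected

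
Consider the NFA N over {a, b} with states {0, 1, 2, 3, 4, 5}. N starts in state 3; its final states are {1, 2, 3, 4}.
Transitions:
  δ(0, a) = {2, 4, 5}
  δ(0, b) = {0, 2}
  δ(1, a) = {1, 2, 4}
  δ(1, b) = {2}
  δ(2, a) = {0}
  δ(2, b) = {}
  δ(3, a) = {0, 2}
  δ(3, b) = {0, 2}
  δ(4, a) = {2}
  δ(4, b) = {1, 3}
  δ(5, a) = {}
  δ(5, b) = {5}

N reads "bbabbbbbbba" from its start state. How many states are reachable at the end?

4

Start: {3}
read b: {0, 2}
read b: {0, 2}
read a: {0, 2, 4, 5}
read b: {0, 1, 2, 3, 5}
read b: {0, 2, 5}
read b: {0, 2, 5}
read b: {0, 2, 5}
read b: {0, 2, 5}
read b: {0, 2, 5}
read b: {0, 2, 5}
read a: {0, 2, 4, 5}
Final reachable set {0, 2, 4, 5} has 4 states.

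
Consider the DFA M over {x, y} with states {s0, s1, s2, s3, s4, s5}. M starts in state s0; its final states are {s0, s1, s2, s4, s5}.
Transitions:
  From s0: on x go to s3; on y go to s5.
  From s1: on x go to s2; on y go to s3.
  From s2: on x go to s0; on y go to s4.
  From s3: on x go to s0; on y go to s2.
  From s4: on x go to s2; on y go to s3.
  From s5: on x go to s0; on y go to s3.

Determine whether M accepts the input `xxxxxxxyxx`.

rejected

s0 --x--> s3
s3 --x--> s0
s0 --x--> s3
s3 --x--> s0
s0 --x--> s3
s3 --x--> s0
s0 --x--> s3
s3 --y--> s2
s2 --x--> s0
s0 --x--> s3
End in state s3, which is not an accepting state.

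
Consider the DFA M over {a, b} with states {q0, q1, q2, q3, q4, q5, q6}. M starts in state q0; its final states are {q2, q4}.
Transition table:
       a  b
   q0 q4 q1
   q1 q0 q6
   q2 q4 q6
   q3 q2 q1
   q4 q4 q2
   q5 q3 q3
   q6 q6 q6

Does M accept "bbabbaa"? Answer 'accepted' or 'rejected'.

q0 --b--> q1
q1 --b--> q6
q6 --a--> q6
q6 --b--> q6
q6 --b--> q6
q6 --a--> q6
q6 --a--> q6
End in state q6, which is not an accepting state.

rejected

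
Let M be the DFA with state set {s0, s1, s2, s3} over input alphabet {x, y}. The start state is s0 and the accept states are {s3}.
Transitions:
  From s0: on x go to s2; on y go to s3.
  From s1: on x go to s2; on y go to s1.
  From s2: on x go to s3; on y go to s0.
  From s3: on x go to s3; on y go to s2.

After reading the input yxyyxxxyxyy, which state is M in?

s0 --y--> s3
s3 --x--> s3
s3 --y--> s2
s2 --y--> s0
s0 --x--> s2
s2 --x--> s3
s3 --x--> s3
s3 --y--> s2
s2 --x--> s3
s3 --y--> s2
s2 --y--> s0

s0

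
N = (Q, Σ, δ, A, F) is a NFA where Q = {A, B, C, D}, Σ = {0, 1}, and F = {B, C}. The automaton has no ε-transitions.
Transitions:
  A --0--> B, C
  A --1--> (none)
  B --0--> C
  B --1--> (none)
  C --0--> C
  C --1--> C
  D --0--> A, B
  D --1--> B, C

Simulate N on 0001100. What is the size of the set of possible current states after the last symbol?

Start: {A}
read 0: {B, C}
read 0: {C}
read 0: {C}
read 1: {C}
read 1: {C}
read 0: {C}
read 0: {C}
Final reachable set {C} has 1 state.

1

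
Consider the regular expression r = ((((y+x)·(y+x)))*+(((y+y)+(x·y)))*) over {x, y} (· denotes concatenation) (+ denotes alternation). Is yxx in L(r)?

Neither (((y+x)·(y+x)))* nor (((y+y)+(x·y)))* matches yxx.

no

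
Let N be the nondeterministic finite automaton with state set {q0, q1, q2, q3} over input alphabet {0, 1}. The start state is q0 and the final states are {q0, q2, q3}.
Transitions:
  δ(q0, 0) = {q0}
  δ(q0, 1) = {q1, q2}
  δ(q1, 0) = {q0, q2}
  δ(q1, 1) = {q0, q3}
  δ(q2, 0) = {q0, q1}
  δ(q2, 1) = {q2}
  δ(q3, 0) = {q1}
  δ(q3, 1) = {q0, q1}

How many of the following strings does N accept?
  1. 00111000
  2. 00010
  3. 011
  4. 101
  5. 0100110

00111000: accepted
00010: accepted
011: accepted
101: accepted
0100110: accepted

5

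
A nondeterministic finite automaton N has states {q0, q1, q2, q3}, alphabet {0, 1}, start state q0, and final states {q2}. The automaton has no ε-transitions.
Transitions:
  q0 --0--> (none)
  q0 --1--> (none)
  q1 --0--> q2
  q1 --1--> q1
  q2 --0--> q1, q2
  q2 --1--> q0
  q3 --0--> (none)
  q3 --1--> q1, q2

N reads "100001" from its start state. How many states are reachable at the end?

Start: {q0}
read 1: {}
The reachable set is empty and stays empty for the remaining 5 symbols.
Final reachable set {} has 0 states.

0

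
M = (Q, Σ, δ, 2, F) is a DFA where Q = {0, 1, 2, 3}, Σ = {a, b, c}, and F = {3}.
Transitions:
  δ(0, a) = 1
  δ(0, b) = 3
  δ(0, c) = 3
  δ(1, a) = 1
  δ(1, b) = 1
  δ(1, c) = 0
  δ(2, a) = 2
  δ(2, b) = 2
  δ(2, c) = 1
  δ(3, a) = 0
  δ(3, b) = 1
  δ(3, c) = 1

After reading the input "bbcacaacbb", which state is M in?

1

2 --b--> 2
2 --b--> 2
2 --c--> 1
1 --a--> 1
1 --c--> 0
0 --a--> 1
1 --a--> 1
1 --c--> 0
0 --b--> 3
3 --b--> 1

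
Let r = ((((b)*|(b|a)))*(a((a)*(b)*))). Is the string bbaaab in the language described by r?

yes

Split as bb·aaab: (((b)*|(b|a)))* matches bb and (a((a)*(b)*)) matches aaab.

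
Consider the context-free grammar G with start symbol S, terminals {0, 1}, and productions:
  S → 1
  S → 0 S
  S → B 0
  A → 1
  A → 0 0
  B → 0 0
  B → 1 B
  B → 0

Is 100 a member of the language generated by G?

yes

S ⇒ B0 ⇒ 1B0 ⇒ 100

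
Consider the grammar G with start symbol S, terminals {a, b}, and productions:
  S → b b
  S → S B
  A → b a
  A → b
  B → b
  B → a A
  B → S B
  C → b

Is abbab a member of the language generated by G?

no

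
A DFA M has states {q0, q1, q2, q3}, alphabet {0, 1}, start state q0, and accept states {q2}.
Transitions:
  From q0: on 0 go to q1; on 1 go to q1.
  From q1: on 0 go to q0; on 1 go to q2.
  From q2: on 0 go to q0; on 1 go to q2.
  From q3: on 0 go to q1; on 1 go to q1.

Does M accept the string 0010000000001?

q0 --0--> q1
q1 --0--> q0
q0 --1--> q1
q1 --0--> q0
q0 --0--> q1
q1 --0--> q0
q0 --0--> q1
q1 --0--> q0
q0 --0--> q1
q1 --0--> q0
q0 --0--> q1
q1 --0--> q0
q0 --1--> q1
End in state q1, which is not an accepting state.

rejected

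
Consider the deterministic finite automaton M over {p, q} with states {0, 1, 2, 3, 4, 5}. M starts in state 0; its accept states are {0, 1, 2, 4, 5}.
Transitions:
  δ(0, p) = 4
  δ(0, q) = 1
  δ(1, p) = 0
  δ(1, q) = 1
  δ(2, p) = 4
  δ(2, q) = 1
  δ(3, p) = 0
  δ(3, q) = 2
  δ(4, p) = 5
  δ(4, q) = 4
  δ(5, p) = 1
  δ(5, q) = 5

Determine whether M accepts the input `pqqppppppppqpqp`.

accepted

0 --p--> 4
4 --q--> 4
4 --q--> 4
4 --p--> 5
5 --p--> 1
1 --p--> 0
0 --p--> 4
4 --p--> 5
5 --p--> 1
1 --p--> 0
0 --p--> 4
4 --q--> 4
4 --p--> 5
5 --q--> 5
5 --p--> 1
End in state 1, which is an accepting state.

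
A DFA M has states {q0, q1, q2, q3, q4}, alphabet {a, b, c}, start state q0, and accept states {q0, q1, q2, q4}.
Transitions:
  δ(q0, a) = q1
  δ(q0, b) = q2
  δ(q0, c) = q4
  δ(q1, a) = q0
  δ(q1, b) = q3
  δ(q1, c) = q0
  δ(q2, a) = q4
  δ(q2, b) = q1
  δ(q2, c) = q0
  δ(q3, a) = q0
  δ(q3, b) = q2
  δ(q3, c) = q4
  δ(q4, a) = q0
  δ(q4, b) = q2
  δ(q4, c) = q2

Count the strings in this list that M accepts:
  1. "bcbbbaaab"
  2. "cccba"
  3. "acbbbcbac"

"bcbbbaaab": accepted
"cccba": accepted
"acbbbcbac": accepted

3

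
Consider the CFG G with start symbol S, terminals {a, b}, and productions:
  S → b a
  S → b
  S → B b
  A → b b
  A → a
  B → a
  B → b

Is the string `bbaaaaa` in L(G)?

no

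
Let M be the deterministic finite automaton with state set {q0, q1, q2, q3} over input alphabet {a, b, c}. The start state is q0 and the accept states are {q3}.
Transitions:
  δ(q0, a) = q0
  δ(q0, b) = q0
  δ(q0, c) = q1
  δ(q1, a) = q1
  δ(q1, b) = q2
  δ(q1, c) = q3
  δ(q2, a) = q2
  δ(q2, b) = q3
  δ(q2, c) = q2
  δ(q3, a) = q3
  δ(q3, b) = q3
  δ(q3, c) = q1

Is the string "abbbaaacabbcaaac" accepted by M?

accepted

q0 --a--> q0
q0 --b--> q0
q0 --b--> q0
q0 --b--> q0
q0 --a--> q0
q0 --a--> q0
q0 --a--> q0
q0 --c--> q1
q1 --a--> q1
q1 --b--> q2
q2 --b--> q3
q3 --c--> q1
q1 --a--> q1
q1 --a--> q1
q1 --a--> q1
q1 --c--> q3
End in state q3, which is an accepting state.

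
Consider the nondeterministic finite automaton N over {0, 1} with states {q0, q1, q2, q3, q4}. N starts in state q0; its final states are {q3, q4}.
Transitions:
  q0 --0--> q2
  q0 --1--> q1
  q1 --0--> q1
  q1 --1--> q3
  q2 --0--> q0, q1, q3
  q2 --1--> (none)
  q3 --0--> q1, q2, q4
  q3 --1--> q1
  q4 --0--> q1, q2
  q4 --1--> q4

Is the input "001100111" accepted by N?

accepted

Start: {q0}
read 0: {q2}
read 0: {q0, q1, q3}
read 1: {q1, q3}
read 1: {q1, q3}
read 0: {q1, q2, q4}
read 0: {q0, q1, q2, q3}
read 1: {q1, q3}
read 1: {q1, q3}
read 1: {q1, q3}
Reachable ∩ accepting = {q3} — nonempty.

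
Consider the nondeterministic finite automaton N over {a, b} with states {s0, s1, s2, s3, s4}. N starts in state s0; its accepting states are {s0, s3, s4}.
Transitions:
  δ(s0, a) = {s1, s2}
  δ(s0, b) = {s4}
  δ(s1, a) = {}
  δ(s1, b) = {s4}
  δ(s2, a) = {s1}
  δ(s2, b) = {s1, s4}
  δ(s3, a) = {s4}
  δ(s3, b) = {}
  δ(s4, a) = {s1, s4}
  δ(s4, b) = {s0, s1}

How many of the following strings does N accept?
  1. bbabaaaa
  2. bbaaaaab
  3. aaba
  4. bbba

bbabaaaa: accepted
bbaaaaab: rejected
aaba: accepted
bbba: accepted

3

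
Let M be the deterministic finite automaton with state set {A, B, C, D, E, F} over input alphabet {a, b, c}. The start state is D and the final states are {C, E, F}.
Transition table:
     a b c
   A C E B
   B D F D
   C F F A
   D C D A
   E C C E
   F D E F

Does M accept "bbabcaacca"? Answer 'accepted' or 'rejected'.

D --b--> D
D --b--> D
D --a--> C
C --b--> F
F --c--> F
F --a--> D
D --a--> C
C --c--> A
A --c--> B
B --a--> D
End in state D, which is not an accepting state.

rejected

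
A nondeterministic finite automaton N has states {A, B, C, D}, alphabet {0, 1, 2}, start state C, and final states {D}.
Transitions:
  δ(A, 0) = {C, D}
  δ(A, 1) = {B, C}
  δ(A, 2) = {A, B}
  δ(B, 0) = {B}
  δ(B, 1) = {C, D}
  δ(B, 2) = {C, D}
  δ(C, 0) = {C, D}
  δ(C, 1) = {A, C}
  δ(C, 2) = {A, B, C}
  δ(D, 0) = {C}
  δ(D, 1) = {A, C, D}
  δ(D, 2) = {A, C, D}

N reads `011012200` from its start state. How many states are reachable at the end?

Start: {C}
read 0: {C, D}
read 1: {A, C, D}
read 1: {A, B, C, D}
read 0: {B, C, D}
read 1: {A, C, D}
read 2: {A, B, C, D}
read 2: {A, B, C, D}
read 0: {B, C, D}
read 0: {B, C, D}
Final reachable set {B, C, D} has 3 states.

3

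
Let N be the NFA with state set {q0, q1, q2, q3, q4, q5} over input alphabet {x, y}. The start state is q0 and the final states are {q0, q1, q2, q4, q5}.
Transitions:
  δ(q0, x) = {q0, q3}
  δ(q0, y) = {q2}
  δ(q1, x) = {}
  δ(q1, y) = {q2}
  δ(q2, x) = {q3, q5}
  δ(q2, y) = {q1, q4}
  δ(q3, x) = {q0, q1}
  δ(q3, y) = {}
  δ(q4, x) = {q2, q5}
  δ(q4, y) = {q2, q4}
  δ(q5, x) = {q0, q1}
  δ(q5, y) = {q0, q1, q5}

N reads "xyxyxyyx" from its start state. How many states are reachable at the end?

2

Start: {q0}
read x: {q0, q3}
read y: {q2}
read x: {q3, q5}
read y: {q0, q1, q5}
read x: {q0, q1, q3}
read y: {q2}
read y: {q1, q4}
read x: {q2, q5}
Final reachable set {q2, q5} has 2 states.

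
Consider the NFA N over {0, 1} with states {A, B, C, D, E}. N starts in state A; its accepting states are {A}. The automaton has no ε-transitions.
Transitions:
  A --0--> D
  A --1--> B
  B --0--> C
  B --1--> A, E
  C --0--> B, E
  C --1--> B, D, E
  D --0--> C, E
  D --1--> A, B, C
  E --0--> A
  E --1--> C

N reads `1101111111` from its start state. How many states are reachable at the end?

5

Start: {A}
read 1: {B}
read 1: {A, E}
read 0: {A, D}
read 1: {A, B, C}
read 1: {A, B, D, E}
read 1: {A, B, C, E}
read 1: {A, B, C, D, E}
read 1: {A, B, C, D, E}
read 1: {A, B, C, D, E}
read 1: {A, B, C, D, E}
Final reachable set {A, B, C, D, E} has 5 states.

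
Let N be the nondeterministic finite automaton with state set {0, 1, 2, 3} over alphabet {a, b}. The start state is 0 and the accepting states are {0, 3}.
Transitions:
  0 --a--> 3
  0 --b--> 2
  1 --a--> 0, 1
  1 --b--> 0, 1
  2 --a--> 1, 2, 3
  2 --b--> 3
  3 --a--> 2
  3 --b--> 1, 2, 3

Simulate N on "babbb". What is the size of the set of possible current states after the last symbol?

Start: {0}
read b: {2}
read a: {1, 2, 3}
read b: {0, 1, 2, 3}
read b: {0, 1, 2, 3}
read b: {0, 1, 2, 3}
Final reachable set {0, 1, 2, 3} has 4 states.

4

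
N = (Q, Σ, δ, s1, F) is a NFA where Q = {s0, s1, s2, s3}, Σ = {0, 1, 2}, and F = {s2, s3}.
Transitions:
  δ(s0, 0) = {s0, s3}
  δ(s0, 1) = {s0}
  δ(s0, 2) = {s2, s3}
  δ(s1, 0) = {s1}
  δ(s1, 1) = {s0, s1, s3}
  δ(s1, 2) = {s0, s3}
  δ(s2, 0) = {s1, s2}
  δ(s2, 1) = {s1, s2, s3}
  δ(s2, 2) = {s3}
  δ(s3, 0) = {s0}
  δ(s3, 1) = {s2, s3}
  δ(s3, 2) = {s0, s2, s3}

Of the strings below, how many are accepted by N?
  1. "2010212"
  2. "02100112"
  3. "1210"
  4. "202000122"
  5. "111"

"2010212": accepted
"02100112": accepted
"1210": accepted
"202000122": accepted
"111": accepted

5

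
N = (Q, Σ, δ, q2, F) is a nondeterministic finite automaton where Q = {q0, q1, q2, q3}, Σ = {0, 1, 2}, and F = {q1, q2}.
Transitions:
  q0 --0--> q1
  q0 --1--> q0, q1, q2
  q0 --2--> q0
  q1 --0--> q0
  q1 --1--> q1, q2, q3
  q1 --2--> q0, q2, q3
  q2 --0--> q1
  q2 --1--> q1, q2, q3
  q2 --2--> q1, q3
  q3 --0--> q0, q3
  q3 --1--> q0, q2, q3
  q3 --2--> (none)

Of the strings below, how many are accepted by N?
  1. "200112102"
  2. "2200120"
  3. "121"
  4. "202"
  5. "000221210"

4

"200112102": accepted
"2200120": accepted
"121": accepted
"202": rejected
"000221210": accepted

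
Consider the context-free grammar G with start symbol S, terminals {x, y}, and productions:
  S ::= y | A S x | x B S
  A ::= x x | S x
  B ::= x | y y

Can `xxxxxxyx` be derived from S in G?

yes

S ⇒ xBS ⇒ xxS ⇒ xxxBS ⇒ xxxxS ⇒ xxxxASx ⇒ xxxxxxSx ⇒ xxxxxxyx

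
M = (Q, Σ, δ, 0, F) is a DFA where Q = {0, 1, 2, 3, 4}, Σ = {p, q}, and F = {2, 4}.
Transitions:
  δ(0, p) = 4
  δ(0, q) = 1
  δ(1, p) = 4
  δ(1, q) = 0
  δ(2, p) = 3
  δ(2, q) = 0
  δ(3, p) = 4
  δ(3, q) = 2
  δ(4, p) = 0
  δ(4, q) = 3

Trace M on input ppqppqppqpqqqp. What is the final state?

4

0 --p--> 4
4 --p--> 0
0 --q--> 1
1 --p--> 4
4 --p--> 0
0 --q--> 1
1 --p--> 4
4 --p--> 0
0 --q--> 1
1 --p--> 4
4 --q--> 3
3 --q--> 2
2 --q--> 0
0 --p--> 4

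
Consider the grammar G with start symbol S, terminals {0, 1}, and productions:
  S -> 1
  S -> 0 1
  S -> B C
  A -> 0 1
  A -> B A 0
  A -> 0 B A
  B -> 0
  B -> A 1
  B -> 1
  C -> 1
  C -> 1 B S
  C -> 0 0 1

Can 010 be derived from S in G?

no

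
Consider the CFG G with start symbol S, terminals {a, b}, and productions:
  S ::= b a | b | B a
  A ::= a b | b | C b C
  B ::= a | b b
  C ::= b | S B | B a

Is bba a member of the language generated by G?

yes

S ⇒ Ba ⇒ bba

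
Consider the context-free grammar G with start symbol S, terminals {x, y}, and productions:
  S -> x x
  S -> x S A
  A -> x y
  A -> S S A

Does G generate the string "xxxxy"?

S ⇒ xSA ⇒ xxxA ⇒ xxxxy

yes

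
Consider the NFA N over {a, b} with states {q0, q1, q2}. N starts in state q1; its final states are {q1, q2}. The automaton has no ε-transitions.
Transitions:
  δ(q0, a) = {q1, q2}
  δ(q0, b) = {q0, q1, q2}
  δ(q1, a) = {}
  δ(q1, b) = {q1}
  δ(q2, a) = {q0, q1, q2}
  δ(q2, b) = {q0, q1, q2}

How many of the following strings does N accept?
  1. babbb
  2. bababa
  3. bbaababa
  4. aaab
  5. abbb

babbb: rejected
bababa: rejected
bbaababa: rejected
aaab: rejected
abbb: rejected

0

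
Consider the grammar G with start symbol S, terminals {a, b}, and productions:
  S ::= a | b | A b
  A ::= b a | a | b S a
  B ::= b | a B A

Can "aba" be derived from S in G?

no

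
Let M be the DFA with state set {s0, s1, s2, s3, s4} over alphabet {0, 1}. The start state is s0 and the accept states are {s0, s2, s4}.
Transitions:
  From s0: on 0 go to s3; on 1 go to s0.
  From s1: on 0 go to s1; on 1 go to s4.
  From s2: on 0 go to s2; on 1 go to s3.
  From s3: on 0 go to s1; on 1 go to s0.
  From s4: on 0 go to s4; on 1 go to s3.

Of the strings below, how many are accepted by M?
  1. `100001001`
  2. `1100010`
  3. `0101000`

`100001001`: rejected
`1100010`: accepted
`0101000`: rejected

1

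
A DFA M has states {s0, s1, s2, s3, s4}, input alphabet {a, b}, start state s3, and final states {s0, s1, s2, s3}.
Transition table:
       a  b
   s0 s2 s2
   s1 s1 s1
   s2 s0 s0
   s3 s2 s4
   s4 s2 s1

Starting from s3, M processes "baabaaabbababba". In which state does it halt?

s3 --b--> s4
s4 --a--> s2
s2 --a--> s0
s0 --b--> s2
s2 --a--> s0
s0 --a--> s2
s2 --a--> s0
s0 --b--> s2
s2 --b--> s0
s0 --a--> s2
s2 --b--> s0
s0 --a--> s2
s2 --b--> s0
s0 --b--> s2
s2 --a--> s0

s0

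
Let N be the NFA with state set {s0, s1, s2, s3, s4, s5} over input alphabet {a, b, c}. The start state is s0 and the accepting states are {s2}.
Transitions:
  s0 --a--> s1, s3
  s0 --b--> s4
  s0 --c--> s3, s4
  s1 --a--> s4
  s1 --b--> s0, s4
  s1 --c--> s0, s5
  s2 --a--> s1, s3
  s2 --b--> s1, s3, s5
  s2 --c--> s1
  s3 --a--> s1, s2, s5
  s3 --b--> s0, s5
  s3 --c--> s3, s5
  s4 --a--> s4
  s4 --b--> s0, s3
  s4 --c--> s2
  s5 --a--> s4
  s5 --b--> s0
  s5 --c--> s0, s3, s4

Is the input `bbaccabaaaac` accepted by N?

Start: {s0}
read b: {s4}
read b: {s0, s3}
read a: {s1, s2, s3, s5}
read c: {s0, s1, s3, s4, s5}
read c: {s0, s2, s3, s4, s5}
read a: {s1, s2, s3, s4, s5}
read b: {s0, s1, s3, s4, s5}
read a: {s1, s2, s3, s4, s5}
read a: {s1, s2, s3, s4, s5}
read a: {s1, s2, s3, s4, s5}
read a: {s1, s2, s3, s4, s5}
read c: {s0, s1, s2, s3, s4, s5}
Reachable ∩ accepting = {s2} — nonempty.

accepted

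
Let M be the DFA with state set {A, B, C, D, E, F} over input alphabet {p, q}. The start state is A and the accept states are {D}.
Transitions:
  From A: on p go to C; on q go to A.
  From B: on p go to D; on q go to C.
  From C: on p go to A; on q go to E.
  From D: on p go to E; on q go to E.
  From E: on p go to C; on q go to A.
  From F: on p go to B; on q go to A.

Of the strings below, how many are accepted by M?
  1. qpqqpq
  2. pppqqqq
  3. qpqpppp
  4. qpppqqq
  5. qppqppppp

qpqqpq: rejected
pppqqqq: rejected
qpqpppp: rejected
qpppqqq: rejected
qppqppppp: rejected

0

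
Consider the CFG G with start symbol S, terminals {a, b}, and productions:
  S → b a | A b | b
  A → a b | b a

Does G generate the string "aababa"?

no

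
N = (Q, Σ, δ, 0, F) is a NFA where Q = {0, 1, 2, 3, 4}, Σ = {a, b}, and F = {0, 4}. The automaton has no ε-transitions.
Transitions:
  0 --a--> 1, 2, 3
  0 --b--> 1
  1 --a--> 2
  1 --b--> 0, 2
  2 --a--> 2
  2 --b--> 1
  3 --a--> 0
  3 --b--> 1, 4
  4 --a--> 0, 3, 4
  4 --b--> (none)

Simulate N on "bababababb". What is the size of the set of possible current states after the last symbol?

2

Start: {0}
read b: {1}
read a: {2}
read b: {1}
read a: {2}
read b: {1}
read a: {2}
read b: {1}
read a: {2}
read b: {1}
read b: {0, 2}
Final reachable set {0, 2} has 2 states.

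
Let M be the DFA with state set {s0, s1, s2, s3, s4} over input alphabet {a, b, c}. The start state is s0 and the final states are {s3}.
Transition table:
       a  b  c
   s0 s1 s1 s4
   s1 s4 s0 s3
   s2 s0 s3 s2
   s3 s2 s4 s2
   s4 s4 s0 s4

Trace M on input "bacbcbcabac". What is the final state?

s3

s0 --b--> s1
s1 --a--> s4
s4 --c--> s4
s4 --b--> s0
s0 --c--> s4
s4 --b--> s0
s0 --c--> s4
s4 --a--> s4
s4 --b--> s0
s0 --a--> s1
s1 --c--> s3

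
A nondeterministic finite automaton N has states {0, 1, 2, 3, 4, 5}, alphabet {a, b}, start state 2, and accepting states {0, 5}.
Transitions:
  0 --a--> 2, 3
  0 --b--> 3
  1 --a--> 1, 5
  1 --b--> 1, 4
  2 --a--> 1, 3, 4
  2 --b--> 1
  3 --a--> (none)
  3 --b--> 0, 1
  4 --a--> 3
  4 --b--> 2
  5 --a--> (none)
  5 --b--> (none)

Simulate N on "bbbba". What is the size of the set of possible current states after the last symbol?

4

Start: {2}
read b: {1}
read b: {1, 4}
read b: {1, 2, 4}
read b: {1, 2, 4}
read a: {1, 3, 4, 5}
Final reachable set {1, 3, 4, 5} has 4 states.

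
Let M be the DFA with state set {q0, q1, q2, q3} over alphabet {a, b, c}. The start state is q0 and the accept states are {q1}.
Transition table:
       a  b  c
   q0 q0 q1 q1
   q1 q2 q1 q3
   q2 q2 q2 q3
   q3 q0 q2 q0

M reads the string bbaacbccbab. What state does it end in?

q0 --b--> q1
q1 --b--> q1
q1 --a--> q2
q2 --a--> q2
q2 --c--> q3
q3 --b--> q2
q2 --c--> q3
q3 --c--> q0
q0 --b--> q1
q1 --a--> q2
q2 --b--> q2

q2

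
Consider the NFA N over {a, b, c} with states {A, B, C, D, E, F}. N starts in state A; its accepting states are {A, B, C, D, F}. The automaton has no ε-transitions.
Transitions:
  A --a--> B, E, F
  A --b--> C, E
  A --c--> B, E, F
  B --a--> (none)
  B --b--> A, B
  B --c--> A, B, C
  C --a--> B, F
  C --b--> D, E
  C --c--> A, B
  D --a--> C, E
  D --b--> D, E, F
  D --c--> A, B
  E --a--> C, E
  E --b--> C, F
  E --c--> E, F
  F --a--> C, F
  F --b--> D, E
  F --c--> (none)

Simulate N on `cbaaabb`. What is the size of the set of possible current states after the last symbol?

Start: {A}
read c: {B, E, F}
read b: {A, B, C, D, E, F}
read a: {B, C, E, F}
read a: {B, C, E, F}
read a: {B, C, E, F}
read b: {A, B, C, D, E, F}
read b: {A, B, C, D, E, F}
Final reachable set {A, B, C, D, E, F} has 6 states.

6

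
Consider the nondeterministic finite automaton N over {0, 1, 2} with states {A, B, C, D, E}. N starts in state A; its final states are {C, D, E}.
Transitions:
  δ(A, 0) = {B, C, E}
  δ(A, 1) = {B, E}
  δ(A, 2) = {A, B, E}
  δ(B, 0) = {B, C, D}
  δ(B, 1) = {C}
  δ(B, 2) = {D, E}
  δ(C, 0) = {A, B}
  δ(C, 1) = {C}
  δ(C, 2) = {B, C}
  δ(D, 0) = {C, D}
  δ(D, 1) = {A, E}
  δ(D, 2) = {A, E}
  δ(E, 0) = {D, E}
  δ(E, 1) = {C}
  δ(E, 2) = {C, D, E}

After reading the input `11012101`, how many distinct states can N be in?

Start: {A}
read 1: {B, E}
read 1: {C}
read 0: {A, B}
read 1: {B, C, E}
read 2: {B, C, D, E}
read 1: {A, C, E}
read 0: {A, B, C, D, E}
read 1: {A, B, C, E}
Final reachable set {A, B, C, E} has 4 states.

4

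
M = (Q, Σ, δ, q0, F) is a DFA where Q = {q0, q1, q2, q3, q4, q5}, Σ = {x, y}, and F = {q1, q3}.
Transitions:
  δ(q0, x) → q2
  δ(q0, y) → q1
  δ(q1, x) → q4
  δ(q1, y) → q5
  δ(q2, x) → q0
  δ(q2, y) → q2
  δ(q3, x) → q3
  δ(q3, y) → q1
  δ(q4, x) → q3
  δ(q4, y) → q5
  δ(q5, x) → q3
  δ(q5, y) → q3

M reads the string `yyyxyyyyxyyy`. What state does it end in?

q0 --y--> q1
q1 --y--> q5
q5 --y--> q3
q3 --x--> q3
q3 --y--> q1
q1 --y--> q5
q5 --y--> q3
q3 --y--> q1
q1 --x--> q4
q4 --y--> q5
q5 --y--> q3
q3 --y--> q1

q1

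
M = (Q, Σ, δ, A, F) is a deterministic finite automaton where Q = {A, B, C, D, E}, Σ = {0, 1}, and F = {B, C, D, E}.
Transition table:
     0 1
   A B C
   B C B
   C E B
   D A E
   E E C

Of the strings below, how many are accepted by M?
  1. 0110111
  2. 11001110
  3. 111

3

0110111: accepted
11001110: accepted
111: accepted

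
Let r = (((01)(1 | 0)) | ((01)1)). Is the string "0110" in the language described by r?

Neither ((01)(1|0)) nor ((01)1) matches 0110.

no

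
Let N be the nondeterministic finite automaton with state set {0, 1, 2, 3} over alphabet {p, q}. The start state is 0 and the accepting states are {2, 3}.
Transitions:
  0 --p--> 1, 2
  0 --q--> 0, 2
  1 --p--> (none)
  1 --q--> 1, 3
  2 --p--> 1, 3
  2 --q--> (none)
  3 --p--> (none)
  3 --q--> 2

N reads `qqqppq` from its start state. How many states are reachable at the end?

Start: {0}
read q: {0, 2}
read q: {0, 2}
read q: {0, 2}
read p: {1, 2, 3}
read p: {1, 3}
read q: {1, 2, 3}
Final reachable set {1, 2, 3} has 3 states.

3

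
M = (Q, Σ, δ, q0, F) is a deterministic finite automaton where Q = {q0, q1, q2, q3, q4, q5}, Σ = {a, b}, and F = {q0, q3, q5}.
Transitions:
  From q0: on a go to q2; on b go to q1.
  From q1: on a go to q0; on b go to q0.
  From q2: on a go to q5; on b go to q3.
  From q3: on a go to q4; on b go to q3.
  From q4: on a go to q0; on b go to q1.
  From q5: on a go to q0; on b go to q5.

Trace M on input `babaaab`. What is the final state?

q5

q0 --b--> q1
q1 --a--> q0
q0 --b--> q1
q1 --a--> q0
q0 --a--> q2
q2 --a--> q5
q5 --b--> q5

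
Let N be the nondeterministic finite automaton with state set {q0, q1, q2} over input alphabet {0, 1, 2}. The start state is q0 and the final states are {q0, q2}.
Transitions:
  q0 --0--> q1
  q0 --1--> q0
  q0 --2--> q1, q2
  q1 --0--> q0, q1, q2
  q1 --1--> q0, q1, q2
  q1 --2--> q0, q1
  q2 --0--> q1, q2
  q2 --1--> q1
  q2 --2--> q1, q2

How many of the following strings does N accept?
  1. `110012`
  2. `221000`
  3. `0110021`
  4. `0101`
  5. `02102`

5

`110012`: accepted
`221000`: accepted
`0110021`: accepted
`0101`: accepted
`02102`: accepted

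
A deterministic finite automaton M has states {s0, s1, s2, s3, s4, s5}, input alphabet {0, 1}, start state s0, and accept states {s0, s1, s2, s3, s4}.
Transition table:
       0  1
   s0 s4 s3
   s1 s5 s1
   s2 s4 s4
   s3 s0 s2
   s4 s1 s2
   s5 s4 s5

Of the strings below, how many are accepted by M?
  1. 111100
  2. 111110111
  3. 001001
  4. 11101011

111100: accepted
111110111: accepted
001001: accepted
11101011: rejected

3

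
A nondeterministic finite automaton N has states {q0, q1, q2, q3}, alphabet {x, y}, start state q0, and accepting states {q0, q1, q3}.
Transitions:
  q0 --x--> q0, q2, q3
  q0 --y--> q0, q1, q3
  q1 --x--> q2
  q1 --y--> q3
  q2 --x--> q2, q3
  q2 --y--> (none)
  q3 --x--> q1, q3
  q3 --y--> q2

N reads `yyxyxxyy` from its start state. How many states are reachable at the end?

Start: {q0}
read y: {q0, q1, q3}
read y: {q0, q1, q2, q3}
read x: {q0, q1, q2, q3}
read y: {q0, q1, q2, q3}
read x: {q0, q1, q2, q3}
read x: {q0, q1, q2, q3}
read y: {q0, q1, q2, q3}
read y: {q0, q1, q2, q3}
Final reachable set {q0, q1, q2, q3} has 4 states.

4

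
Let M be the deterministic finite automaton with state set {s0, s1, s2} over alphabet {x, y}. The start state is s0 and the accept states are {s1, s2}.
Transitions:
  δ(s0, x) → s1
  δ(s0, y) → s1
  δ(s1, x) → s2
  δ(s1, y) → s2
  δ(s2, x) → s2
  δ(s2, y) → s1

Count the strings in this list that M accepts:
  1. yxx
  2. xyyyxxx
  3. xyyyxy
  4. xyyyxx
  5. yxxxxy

5

yxx: accepted
xyyyxxx: accepted
xyyyxy: accepted
xyyyxx: accepted
yxxxxy: accepted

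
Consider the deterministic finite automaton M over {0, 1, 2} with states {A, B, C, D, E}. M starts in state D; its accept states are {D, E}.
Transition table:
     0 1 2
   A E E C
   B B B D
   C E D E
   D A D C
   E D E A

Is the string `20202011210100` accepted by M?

accepted

D --2--> C
C --0--> E
E --2--> A
A --0--> E
E --2--> A
A --0--> E
E --1--> E
E --1--> E
E --2--> A
A --1--> E
E --0--> D
D --1--> D
D --0--> A
A --0--> E
End in state E, which is an accepting state.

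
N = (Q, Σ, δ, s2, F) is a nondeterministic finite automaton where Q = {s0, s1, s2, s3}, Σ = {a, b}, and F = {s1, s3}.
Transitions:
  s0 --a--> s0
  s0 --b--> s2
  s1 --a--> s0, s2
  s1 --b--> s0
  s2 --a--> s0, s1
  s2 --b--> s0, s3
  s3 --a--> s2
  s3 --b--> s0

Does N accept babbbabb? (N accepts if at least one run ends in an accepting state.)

accepted

Start: {s2}
read b: {s0, s3}
read a: {s0, s2}
read b: {s0, s2, s3}
read b: {s0, s2, s3}
read b: {s0, s2, s3}
read a: {s0, s1, s2}
read b: {s0, s2, s3}
read b: {s0, s2, s3}
Reachable ∩ accepting = {s3} — nonempty.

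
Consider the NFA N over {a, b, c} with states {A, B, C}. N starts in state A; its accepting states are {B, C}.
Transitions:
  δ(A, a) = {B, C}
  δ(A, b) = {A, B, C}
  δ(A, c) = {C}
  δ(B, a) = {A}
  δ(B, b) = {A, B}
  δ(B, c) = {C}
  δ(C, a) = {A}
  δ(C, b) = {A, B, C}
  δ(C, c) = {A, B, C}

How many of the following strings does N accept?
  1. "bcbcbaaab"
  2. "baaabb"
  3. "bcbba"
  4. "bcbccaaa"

"bcbcbaaab": accepted
"baaabb": accepted
"bcbba": accepted
"bcbccaaa": accepted

4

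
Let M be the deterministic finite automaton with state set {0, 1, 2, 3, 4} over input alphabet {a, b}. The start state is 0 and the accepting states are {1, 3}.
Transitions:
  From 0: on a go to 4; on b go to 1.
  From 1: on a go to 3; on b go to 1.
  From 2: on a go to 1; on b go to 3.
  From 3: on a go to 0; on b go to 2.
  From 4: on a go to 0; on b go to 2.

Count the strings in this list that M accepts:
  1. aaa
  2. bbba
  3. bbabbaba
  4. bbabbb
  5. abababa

aaa: rejected
bbba: accepted
bbabbaba: accepted
bbabbb: rejected
abababa: accepted

3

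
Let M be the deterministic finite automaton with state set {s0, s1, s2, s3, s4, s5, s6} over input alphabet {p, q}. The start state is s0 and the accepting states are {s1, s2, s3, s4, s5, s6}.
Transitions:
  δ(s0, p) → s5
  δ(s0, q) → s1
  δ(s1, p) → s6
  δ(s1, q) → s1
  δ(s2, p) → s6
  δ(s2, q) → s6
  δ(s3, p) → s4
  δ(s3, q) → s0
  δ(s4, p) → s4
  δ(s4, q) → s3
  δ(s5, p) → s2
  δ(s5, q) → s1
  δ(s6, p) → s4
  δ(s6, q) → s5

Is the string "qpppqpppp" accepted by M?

s0 --q--> s1
s1 --p--> s6
s6 --p--> s4
s4 --p--> s4
s4 --q--> s3
s3 --p--> s4
s4 --p--> s4
s4 --p--> s4
s4 --p--> s4
End in state s4, which is an accepting state.

accepted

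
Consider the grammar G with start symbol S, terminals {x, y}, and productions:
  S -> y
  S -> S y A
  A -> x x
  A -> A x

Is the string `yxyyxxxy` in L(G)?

no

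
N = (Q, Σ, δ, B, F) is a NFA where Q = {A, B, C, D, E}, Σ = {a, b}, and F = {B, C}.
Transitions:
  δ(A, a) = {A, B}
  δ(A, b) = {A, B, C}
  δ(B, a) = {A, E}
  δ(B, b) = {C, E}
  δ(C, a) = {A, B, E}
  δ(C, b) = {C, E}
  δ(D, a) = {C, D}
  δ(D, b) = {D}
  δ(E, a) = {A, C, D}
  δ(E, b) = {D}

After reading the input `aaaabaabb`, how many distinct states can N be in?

5

Start: {B}
read a: {A, E}
read a: {A, B, C, D}
read a: {A, B, C, D, E}
read a: {A, B, C, D, E}
read b: {A, B, C, D, E}
read a: {A, B, C, D, E}
read a: {A, B, C, D, E}
read b: {A, B, C, D, E}
read b: {A, B, C, D, E}
Final reachable set {A, B, C, D, E} has 5 states.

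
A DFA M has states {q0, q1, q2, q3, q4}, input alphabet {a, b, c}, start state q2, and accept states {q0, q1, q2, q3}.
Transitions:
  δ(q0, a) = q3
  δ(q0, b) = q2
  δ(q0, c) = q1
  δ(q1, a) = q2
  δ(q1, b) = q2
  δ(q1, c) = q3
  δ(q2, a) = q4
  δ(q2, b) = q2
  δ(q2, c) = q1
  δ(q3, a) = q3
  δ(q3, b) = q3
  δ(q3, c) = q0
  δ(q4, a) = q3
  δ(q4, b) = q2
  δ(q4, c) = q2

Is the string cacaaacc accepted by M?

q2 --c--> q1
q1 --a--> q2
q2 --c--> q1
q1 --a--> q2
q2 --a--> q4
q4 --a--> q3
q3 --c--> q0
q0 --c--> q1
End in state q1, which is an accepting state.

accepted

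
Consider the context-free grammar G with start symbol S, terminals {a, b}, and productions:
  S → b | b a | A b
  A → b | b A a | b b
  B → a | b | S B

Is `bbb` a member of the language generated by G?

yes

S ⇒ Ab ⇒ bbb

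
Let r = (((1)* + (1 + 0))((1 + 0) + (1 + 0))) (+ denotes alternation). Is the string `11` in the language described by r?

Split as 1·1: ((1)*+(1+0)) matches 1 and ((1+0)+(1+0)) matches 1.

yes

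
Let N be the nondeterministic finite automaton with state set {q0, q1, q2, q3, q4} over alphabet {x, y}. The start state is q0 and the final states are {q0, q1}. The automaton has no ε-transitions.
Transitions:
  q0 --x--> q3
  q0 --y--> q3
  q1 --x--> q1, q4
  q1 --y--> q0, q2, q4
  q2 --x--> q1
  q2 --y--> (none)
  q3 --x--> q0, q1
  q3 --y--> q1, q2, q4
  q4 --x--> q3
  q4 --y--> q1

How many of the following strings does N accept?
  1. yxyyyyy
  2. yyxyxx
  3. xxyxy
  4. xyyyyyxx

yxyyyyy: accepted
yyxyxx: accepted
xxyxy: accepted
xyyyyyxx: accepted

4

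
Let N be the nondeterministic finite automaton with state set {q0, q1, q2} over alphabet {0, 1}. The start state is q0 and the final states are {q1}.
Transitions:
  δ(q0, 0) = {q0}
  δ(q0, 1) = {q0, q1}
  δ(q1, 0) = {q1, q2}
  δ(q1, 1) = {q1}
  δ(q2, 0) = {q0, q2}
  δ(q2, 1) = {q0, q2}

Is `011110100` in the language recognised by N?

accepted

Start: {q0}
read 0: {q0}
read 1: {q0, q1}
read 1: {q0, q1}
read 1: {q0, q1}
read 1: {q0, q1}
read 0: {q0, q1, q2}
read 1: {q0, q1, q2}
read 0: {q0, q1, q2}
read 0: {q0, q1, q2}
Reachable ∩ accepting = {q1} — nonempty.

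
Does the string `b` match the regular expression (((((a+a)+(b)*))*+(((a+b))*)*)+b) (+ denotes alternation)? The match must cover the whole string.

The left alternative ((((a+a)+(b)*))*+(((a+b))*)*) matches b.

yes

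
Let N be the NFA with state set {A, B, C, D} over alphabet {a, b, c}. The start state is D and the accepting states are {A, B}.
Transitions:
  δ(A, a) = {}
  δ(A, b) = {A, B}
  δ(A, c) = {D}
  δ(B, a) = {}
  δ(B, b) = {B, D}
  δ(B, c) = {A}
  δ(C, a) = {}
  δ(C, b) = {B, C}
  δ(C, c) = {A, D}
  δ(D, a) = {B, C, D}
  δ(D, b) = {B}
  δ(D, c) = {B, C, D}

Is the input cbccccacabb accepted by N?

Start: {D}
read c: {B, C, D}
read b: {B, C, D}
read c: {A, B, C, D}
read c: {A, B, C, D}
read c: {A, B, C, D}
read c: {A, B, C, D}
read a: {B, C, D}
read c: {A, B, C, D}
read a: {B, C, D}
read b: {B, C, D}
read b: {B, C, D}
Reachable ∩ accepting = {B} — nonempty.

accepted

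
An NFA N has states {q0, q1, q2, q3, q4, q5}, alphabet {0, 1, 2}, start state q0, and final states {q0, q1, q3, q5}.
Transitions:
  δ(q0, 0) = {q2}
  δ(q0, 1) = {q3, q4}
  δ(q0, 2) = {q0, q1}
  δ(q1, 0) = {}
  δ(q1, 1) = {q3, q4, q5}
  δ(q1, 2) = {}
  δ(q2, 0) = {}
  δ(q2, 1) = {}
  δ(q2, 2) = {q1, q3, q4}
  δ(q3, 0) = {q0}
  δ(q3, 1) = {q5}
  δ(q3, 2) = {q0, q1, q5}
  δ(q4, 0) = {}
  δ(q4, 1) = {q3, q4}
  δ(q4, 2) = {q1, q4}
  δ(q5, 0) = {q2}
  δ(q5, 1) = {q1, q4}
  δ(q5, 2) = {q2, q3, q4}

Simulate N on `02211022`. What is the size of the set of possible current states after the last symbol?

4

Start: {q0}
read 0: {q2}
read 2: {q1, q3, q4}
read 2: {q0, q1, q4, q5}
read 1: {q1, q3, q4, q5}
read 1: {q1, q3, q4, q5}
read 0: {q0, q2}
read 2: {q0, q1, q3, q4}
read 2: {q0, q1, q4, q5}
Final reachable set {q0, q1, q4, q5} has 4 states.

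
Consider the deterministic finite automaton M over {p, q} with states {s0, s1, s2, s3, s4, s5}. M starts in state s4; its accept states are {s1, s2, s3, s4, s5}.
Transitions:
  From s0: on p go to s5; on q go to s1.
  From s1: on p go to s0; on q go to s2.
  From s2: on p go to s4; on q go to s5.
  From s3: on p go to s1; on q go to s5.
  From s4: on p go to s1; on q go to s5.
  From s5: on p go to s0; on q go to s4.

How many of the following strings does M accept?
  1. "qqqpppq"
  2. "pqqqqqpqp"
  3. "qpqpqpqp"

2

"qqqpppq": accepted
"pqqqqqpqp": accepted
"qpqpqpqp": rejected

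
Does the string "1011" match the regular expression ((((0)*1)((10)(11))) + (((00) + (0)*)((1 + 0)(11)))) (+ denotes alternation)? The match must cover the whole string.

Neither (((0)*1)((10)(11))) nor (((00)+(0)*)((1+0)(11))) matches 1011.

no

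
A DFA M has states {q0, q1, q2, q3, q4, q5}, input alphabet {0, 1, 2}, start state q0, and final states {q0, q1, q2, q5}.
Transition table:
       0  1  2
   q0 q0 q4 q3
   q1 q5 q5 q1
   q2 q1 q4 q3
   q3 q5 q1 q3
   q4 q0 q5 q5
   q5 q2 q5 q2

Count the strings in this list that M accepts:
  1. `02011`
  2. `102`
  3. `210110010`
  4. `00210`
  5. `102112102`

`02011`: accepted
`102`: rejected
`210110010`: accepted
`00210`: accepted
`102112102`: rejected

3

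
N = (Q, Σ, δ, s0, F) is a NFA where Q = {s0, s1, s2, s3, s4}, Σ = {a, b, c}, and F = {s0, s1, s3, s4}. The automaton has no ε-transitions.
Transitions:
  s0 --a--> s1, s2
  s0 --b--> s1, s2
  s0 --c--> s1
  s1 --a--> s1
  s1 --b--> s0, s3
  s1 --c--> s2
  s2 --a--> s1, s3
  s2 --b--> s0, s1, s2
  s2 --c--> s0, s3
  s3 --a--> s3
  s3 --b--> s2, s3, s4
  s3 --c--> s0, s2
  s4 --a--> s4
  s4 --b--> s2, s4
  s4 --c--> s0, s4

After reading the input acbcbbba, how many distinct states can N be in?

Start: {s0}
read a: {s1, s2}
read c: {s0, s2, s3}
read b: {s0, s1, s2, s3, s4}
read c: {s0, s1, s2, s3, s4}
read b: {s0, s1, s2, s3, s4}
read b: {s0, s1, s2, s3, s4}
read b: {s0, s1, s2, s3, s4}
read a: {s1, s2, s3, s4}
Final reachable set {s1, s2, s3, s4} has 4 states.

4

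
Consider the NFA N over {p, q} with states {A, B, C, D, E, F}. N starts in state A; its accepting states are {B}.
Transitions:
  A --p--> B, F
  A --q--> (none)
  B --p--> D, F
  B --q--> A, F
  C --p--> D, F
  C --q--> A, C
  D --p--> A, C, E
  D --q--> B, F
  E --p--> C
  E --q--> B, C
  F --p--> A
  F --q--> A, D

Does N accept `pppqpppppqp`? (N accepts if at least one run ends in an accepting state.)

Start: {A}
read p: {B, F}
read p: {A, D, F}
read p: {A, B, C, E, F}
read q: {A, B, C, D, F}
read p: {A, B, C, D, E, F}
read p: {A, B, C, D, E, F}
read p: {A, B, C, D, E, F}
read p: {A, B, C, D, E, F}
read p: {A, B, C, D, E, F}
read q: {A, B, C, D, F}
read p: {A, B, C, D, E, F}
Reachable ∩ accepting = {B} — nonempty.

accepted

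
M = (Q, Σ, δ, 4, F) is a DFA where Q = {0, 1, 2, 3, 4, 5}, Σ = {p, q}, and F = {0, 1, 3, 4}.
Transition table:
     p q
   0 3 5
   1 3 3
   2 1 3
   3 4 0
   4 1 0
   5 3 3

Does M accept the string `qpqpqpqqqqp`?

4 --q--> 0
0 --p--> 3
3 --q--> 0
0 --p--> 3
3 --q--> 0
0 --p--> 3
3 --q--> 0
0 --q--> 5
5 --q--> 3
3 --q--> 0
0 --p--> 3
End in state 3, which is an accepting state.

accepted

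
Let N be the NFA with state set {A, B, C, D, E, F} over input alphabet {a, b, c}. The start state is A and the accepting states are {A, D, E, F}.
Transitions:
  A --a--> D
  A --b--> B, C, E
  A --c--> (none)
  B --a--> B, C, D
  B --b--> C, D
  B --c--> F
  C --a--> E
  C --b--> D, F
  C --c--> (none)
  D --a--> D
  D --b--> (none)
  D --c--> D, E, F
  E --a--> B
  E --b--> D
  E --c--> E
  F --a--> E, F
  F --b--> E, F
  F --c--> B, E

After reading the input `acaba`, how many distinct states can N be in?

4

Start: {A}
read a: {D}
read c: {D, E, F}
read a: {B, D, E, F}
read b: {C, D, E, F}
read a: {B, D, E, F}
Final reachable set {B, D, E, F} has 4 states.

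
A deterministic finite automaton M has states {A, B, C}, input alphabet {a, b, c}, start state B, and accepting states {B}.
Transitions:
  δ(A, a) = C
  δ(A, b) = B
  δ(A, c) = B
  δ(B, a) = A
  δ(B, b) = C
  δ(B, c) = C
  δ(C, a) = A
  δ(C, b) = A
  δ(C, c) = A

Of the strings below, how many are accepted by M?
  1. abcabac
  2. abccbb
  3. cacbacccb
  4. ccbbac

abcabac: accepted
abccbb: rejected
cacbacccb: accepted
ccbbac: accepted

3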